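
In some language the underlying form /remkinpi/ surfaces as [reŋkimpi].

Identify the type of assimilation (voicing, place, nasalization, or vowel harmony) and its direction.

/m/→[ŋ] /n/→[m].
Each target copies a feature from the following segment, so the direction is regressive.

place assimilation, regressive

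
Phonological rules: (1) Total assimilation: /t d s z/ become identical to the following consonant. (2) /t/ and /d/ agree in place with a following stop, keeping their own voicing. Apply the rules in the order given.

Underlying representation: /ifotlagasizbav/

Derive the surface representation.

[ifollagasibbav]

Rule 1: /t/ before /l/ → [l] (total assimilation)
Rule 1: /z/ before /b/ → [b] (total assimilation)
After rule 1: ifollagasibbav
Rule 2: no segment meets the rule's conditions; no change.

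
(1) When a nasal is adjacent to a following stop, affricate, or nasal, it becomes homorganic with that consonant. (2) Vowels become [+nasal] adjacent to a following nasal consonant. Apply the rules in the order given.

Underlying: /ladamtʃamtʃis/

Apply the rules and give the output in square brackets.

[ladãɲtʃãɲtʃis]

Rule 1: /m/ before /tʃ/ (palatal) → [ɲ]
Rule 1: /m/ before /tʃ/ (palatal) → [ɲ]
After rule 1: ladaɲtʃaɲtʃis
Rule 2: /a/ before nasal /ɲ/ → [ã]
Rule 2: /a/ before nasal /ɲ/ → [ã]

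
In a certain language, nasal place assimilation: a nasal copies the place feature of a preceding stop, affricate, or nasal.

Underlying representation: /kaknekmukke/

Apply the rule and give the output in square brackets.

/n/ after /k/ (velar) → [ŋ]
/m/ after /k/ (velar) → [ŋ]

[kakŋekŋukke]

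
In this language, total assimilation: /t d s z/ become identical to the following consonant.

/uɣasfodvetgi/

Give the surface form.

/s/ before /f/ → [f] (total assimilation)
/d/ before /v/ → [v] (total assimilation)
/t/ before /g/ → [g] (total assimilation)

[uɣaffovveggi]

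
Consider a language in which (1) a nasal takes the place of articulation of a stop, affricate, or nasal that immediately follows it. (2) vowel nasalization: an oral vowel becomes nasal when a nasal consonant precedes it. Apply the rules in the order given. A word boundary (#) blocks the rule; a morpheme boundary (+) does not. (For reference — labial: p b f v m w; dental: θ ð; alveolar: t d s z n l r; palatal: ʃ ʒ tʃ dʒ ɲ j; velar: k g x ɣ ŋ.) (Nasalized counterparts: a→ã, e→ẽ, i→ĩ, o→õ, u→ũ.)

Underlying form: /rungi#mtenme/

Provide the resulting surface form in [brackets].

[ruŋgi#ntemmẽ]

Rule 1: /n/ before /g/ (velar) → [ŋ]
Rule 1: /m/ before /t/ (alveolar) → [n]
Rule 1: /n/ before /m/ (labial) → [m]
After rule 1: ruŋgi#ntemme
Rule 2: /e/ after nasal /m/ → [ẽ]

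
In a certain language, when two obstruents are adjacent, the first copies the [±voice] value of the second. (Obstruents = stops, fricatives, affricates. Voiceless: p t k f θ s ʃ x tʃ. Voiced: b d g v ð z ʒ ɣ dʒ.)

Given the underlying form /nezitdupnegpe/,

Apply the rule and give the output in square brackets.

/t/ before /d/ (voiced) → [d]
/g/ before /p/ (voiceless) → [k]

[neziddupnekpe]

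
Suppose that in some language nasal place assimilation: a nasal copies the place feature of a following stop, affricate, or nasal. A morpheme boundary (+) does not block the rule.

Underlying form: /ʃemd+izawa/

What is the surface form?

[ʃend+izawa]

/m/ before /d/ (alveolar) → [n]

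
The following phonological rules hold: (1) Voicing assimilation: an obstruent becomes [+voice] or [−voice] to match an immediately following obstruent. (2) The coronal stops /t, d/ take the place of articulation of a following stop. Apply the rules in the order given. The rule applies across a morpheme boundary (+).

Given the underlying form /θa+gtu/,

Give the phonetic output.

Rule 1: /g/ before /t/ (voiceless) → [k]
After rule 1: θa+ktu
Rule 2: no segment meets the rule's conditions; no change.

[θa+ktu]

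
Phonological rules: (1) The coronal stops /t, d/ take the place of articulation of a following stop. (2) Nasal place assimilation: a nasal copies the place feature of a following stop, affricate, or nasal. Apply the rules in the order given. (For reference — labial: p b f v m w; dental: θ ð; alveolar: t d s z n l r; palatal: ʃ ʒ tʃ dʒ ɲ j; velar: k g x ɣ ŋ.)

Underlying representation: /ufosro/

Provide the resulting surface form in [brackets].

[ufosro]

Rule 1: no segment meets the rule's conditions; no change.
After rule 1: ufosro
Rule 2: no segment meets the rule's conditions; no change.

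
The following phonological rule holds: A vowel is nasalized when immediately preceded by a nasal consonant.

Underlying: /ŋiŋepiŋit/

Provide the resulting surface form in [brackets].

/i/ after nasal /ŋ/ → [ĩ]
/e/ after nasal /ŋ/ → [ẽ]
/i/ after nasal /ŋ/ → [ĩ]

[ŋĩŋẽpiŋĩt]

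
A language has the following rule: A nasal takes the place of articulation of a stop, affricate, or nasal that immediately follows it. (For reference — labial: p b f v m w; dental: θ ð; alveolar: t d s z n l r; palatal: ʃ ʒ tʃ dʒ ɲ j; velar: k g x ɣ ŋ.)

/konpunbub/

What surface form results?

[kompumbub]

/n/ before /p/ (labial) → [m]
/n/ before /b/ (labial) → [m]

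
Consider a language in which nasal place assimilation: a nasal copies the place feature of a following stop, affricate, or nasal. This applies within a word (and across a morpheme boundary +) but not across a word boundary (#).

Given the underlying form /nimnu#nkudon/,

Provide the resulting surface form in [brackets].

[ninnu#ŋkudon]

/m/ before /n/ (alveolar) → [n]
/n/ before /k/ (velar) → [ŋ]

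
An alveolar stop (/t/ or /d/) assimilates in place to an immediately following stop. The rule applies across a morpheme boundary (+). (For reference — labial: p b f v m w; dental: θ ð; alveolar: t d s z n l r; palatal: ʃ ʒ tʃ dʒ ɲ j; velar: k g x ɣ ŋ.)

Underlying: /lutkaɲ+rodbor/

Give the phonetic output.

[lukkaɲ+robbor]

/t/ before /k/ (velar) → [k]
/d/ before /b/ (labial) → [b]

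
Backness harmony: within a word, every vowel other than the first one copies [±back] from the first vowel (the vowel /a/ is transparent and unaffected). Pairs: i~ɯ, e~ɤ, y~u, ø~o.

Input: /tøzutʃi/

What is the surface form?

[tøzytʃi]

/u/ harmonizes with /ø/ ([-back]) → [y]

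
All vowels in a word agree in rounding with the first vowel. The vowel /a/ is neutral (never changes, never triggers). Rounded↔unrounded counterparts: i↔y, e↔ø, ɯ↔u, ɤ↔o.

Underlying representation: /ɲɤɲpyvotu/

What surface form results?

/y/ harmonizes with /ɤ/ ([-round]) → [i]
/o/ harmonizes with /ɤ/ ([-round]) → [ɤ]
/u/ harmonizes with /ɤ/ ([-round]) → [ɯ]

[ɲɤɲpivɤtɯ]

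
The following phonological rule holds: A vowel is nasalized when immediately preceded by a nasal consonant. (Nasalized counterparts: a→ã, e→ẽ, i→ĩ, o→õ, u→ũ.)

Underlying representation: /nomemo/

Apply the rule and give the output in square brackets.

/o/ after nasal /n/ → [õ]
/e/ after nasal /m/ → [ẽ]
/o/ after nasal /m/ → [õ]

[nõmẽmõ]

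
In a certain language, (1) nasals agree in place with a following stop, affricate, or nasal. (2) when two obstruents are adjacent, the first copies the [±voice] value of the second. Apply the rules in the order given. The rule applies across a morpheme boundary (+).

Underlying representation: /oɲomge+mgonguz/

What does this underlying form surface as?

[oɲoŋge+ŋgoŋguz]

Rule 1: /m/ before /g/ (velar) → [ŋ]
Rule 1: /m/ before /g/ (velar) → [ŋ]
Rule 1: /n/ before /g/ (velar) → [ŋ]
After rule 1: oɲoŋge+ŋgoŋguz
Rule 2: no segment meets the rule's conditions; no change.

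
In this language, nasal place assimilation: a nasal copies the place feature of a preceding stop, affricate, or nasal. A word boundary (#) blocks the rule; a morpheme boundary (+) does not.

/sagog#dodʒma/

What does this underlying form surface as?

/m/ after /dʒ/ (palatal) → [ɲ]

[sagog#dodʒɲa]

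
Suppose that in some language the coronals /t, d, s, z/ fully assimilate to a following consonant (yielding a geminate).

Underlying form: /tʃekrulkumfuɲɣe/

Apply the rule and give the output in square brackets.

no segment meets the rule's conditions; no change.

[tʃekrulkumfuɲɣe]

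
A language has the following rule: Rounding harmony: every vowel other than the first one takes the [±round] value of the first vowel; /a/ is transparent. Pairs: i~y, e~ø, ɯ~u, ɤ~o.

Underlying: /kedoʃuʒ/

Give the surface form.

/o/ harmonizes with /e/ ([-round]) → [ɤ]
/u/ harmonizes with /e/ ([-round]) → [ɯ]

[kedɤʃɯʒ]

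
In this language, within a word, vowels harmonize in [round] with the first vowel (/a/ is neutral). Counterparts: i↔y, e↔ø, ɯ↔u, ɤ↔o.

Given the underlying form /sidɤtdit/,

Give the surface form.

[sidɤtdit]

no segment meets the rule's conditions; no change.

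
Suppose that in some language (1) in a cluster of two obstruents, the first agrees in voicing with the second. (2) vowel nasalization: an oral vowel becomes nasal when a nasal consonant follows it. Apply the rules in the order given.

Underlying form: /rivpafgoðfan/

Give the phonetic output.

[rifpavgoθfãn]

Rule 1: /v/ before /p/ (voiceless) → [f]
Rule 1: /f/ before /g/ (voiced) → [v]
Rule 1: /ð/ before /f/ (voiceless) → [θ]
After rule 1: rifpavgoθfan
Rule 2: /a/ before nasal /n/ → [ã]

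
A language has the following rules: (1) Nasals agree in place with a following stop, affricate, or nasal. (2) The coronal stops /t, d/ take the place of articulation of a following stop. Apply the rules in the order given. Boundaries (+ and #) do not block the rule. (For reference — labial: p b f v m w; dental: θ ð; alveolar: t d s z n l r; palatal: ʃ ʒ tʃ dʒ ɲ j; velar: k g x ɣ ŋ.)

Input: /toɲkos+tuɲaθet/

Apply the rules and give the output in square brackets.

Rule 1: /ɲ/ before /k/ (velar) → [ŋ]
After rule 1: toŋkos+tuɲaθet
Rule 2: no segment meets the rule's conditions; no change.

[toŋkos+tuɲaθet]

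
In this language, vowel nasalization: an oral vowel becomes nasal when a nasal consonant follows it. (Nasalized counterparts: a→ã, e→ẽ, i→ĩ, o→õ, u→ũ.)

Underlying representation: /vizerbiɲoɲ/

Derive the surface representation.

/i/ before nasal /ɲ/ → [ĩ]
/o/ before nasal /ɲ/ → [õ]

[vizerbĩɲõɲ]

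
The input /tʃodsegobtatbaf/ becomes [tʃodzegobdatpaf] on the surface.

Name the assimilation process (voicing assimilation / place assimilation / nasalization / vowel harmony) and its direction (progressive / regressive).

/s/→[z] /t/→[d] /b/→[p].
Each target copies a feature from the preceding segment, so the direction is progressive.

voicing assimilation, progressive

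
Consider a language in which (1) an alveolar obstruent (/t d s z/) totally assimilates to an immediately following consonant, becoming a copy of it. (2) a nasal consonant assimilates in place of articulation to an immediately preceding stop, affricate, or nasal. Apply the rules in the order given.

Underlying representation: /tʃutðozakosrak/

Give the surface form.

Rule 1: /t/ before /ð/ → [ð] (total assimilation)
Rule 1: /s/ before /r/ → [r] (total assimilation)
After rule 1: tʃuððozakorrak
Rule 2: no segment meets the rule's conditions; no change.

[tʃuððozakorrak]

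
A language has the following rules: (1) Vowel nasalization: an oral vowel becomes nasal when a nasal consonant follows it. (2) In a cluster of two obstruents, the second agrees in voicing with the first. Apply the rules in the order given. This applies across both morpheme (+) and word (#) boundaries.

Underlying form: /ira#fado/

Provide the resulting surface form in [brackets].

[ira#fado]

Rule 1: no segment meets the rule's conditions; no change.
After rule 1: ira#fado
Rule 2: no segment meets the rule's conditions; no change.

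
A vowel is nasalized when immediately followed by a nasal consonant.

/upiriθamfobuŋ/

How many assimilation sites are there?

/a/ before nasal /m/ → [ã]
/u/ before nasal /ŋ/ → [ũ]
2 segments change.

2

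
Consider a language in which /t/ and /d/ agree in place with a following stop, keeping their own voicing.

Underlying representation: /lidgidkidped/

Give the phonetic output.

/d/ before /g/ (velar) → [g]
/d/ before /k/ (velar) → [g]
/d/ before /p/ (labial) → [b]

[liggigkibped]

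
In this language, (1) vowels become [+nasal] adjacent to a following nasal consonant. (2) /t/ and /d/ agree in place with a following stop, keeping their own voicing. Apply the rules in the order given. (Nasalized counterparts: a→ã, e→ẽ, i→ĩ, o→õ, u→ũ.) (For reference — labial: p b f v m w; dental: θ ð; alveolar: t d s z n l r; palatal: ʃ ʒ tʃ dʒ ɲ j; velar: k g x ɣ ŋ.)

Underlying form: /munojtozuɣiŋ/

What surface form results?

Rule 1: /u/ before nasal /n/ → [ũ]
Rule 1: /i/ before nasal /ŋ/ → [ĩ]
After rule 1: mũnojtozuɣĩŋ
Rule 2: no segment meets the rule's conditions; no change.

[mũnojtozuɣĩŋ]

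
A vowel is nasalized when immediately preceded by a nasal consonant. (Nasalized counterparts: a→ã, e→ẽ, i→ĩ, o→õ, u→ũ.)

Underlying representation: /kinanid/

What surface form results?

/a/ after nasal /n/ → [ã]
/i/ after nasal /n/ → [ĩ]

[kinãnĩd]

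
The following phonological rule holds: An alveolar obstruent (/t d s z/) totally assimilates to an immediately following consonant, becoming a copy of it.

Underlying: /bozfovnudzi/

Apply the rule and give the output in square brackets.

[boffovnuzzi]

/z/ before /f/ → [f] (total assimilation)
/d/ before /z/ → [z] (total assimilation)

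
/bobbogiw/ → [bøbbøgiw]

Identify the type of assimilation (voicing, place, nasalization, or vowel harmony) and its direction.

vowel harmony, regressive

/o/→[ø] /o/→[ø].
Vowels agree with the last vowel, so the harmony is regressive.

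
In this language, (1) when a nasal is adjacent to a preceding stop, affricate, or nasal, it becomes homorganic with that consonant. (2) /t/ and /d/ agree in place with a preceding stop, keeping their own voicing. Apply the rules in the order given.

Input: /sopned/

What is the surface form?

Rule 1: /n/ after /p/ (labial) → [m]
After rule 1: sopmed
Rule 2: no segment meets the rule's conditions; no change.

[sopmed]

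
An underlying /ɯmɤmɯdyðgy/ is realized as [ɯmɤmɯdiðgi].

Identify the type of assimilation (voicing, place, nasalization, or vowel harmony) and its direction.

/y/→[i] /y/→[i].
Vowels agree with the first vowel, so the harmony is progressive.

vowel harmony, progressive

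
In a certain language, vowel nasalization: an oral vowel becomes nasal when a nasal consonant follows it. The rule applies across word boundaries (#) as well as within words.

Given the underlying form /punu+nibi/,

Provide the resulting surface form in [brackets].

[pũnũ+nibi]

/u/ before nasal /n/ → [ũ]
/u/ before nasal /n/ → [ũ]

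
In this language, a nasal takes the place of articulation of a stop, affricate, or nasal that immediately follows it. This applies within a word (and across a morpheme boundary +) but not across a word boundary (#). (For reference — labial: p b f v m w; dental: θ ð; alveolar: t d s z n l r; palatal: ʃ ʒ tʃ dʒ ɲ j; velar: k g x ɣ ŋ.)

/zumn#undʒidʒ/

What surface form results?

/m/ before /n/ (alveolar) → [n]
/n/ before /dʒ/ (palatal) → [ɲ]

[zunn#uɲdʒidʒ]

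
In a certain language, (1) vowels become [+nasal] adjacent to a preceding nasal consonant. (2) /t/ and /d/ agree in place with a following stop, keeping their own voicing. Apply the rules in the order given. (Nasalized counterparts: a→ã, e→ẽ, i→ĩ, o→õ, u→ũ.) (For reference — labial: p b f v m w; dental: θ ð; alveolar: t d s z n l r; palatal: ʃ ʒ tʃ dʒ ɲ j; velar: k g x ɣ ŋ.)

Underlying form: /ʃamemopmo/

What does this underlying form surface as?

Rule 1: /e/ after nasal /m/ → [ẽ]
Rule 1: /o/ after nasal /m/ → [õ]
Rule 1: /o/ after nasal /m/ → [õ]
After rule 1: ʃamẽmõpmõ
Rule 2: no segment meets the rule's conditions; no change.

[ʃamẽmõpmõ]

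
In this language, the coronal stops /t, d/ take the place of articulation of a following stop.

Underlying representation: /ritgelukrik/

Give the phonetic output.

/t/ before /g/ (velar) → [k]

[rikgelukrik]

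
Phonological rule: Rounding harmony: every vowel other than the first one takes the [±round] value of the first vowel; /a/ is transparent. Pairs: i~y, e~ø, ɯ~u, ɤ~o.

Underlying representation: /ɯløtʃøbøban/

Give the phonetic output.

/ø/ harmonizes with /ɯ/ ([-round]) → [e]
/ø/ harmonizes with /ɯ/ ([-round]) → [e]
/ø/ harmonizes with /ɯ/ ([-round]) → [e]

[ɯletʃebeban]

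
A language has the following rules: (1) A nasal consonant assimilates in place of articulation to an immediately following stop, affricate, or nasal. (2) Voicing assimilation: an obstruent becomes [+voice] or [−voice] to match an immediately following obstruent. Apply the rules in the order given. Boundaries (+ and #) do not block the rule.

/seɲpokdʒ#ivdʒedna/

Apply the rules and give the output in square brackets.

Rule 1: /ɲ/ before /p/ (labial) → [m]
After rule 1: sempokdʒ#ivdʒedna
Rule 2: /k/ before /dʒ/ (voiced) → [g]

[sempogdʒ#ivdʒedna]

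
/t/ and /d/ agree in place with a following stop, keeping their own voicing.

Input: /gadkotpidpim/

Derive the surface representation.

/d/ before /k/ (velar) → [g]
/t/ before /p/ (labial) → [p]
/d/ before /p/ (labial) → [b]

[gagkoppibpim]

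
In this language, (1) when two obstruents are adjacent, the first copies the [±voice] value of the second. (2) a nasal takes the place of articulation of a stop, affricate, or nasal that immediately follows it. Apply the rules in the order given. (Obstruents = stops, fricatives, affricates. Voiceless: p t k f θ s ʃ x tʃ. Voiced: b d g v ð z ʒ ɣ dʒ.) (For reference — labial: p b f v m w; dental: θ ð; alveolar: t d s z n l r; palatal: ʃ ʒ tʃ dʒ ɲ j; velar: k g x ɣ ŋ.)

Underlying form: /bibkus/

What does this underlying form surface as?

Rule 1: /b/ before /k/ (voiceless) → [p]
After rule 1: bipkus
Rule 2: no segment meets the rule's conditions; no change.

[bipkus]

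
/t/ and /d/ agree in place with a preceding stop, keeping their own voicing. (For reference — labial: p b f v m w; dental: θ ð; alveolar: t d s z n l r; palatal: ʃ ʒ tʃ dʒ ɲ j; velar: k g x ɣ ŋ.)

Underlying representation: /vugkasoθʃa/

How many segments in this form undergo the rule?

0

No segment meets the rule's conditions.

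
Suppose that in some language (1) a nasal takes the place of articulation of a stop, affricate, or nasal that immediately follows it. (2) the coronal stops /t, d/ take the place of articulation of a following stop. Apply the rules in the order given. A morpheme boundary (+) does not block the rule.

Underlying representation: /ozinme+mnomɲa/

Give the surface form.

Rule 1: /n/ before /m/ (labial) → [m]
Rule 1: /m/ before /n/ (alveolar) → [n]
Rule 1: /m/ before /ɲ/ (palatal) → [ɲ]
After rule 1: ozimme+nnoɲɲa
Rule 2: no segment meets the rule's conditions; no change.

[ozimme+nnoɲɲa]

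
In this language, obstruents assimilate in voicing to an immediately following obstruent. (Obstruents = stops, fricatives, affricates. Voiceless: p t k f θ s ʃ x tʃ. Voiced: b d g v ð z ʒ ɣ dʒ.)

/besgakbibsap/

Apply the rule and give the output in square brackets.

/s/ before /g/ (voiced) → [z]
/k/ before /b/ (voiced) → [g]
/b/ before /s/ (voiceless) → [p]

[bezgagbipsap]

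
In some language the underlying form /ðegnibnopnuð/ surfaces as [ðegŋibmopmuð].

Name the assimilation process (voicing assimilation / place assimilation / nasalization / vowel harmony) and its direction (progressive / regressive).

/n/→[ŋ] /n/→[m] /n/→[m].
Each target copies a feature from the preceding segment, so the direction is progressive.

place assimilation, progressive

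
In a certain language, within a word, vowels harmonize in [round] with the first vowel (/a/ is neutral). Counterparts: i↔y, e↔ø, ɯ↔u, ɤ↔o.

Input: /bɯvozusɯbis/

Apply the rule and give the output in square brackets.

/o/ harmonizes with /ɯ/ ([-round]) → [ɤ]
/u/ harmonizes with /ɯ/ ([-round]) → [ɯ]

[bɯvɤzɯsɯbis]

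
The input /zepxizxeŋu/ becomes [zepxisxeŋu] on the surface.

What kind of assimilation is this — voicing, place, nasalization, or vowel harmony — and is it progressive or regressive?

/z/→[s].
Each target copies a feature from the following segment, so the direction is regressive.

voicing assimilation, regressive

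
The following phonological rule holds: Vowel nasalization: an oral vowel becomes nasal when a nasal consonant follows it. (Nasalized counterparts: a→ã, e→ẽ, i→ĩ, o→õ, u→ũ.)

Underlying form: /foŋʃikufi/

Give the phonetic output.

/o/ before nasal /ŋ/ → [õ]

[fõŋʃikufi]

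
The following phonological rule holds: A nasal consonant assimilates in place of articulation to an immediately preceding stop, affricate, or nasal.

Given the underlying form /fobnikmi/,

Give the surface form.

[fobmikŋi]

/n/ after /b/ (labial) → [m]
/m/ after /k/ (velar) → [ŋ]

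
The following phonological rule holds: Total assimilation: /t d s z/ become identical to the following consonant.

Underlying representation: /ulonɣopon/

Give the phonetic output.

[ulonɣopon]

no segment meets the rule's conditions; no change.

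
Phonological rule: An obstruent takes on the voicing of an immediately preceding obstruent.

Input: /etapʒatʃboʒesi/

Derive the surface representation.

/ʒ/ after /p/ (voiceless) → [ʃ]
/b/ after /tʃ/ (voiceless) → [p]

[etapʃatʃpoʒesi]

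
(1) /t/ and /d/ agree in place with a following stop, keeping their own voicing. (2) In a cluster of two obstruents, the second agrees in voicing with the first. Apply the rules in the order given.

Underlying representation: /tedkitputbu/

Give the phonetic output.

Rule 1: /d/ before /k/ (velar) → [g]
Rule 1: /t/ before /p/ (labial) → [p]
Rule 1: /t/ before /b/ (labial) → [p]
After rule 1: tegkippupbu
Rule 2: /k/ after /g/ (voiced) → [g]
Rule 2: /b/ after /p/ (voiceless) → [p]

[teggippuppu]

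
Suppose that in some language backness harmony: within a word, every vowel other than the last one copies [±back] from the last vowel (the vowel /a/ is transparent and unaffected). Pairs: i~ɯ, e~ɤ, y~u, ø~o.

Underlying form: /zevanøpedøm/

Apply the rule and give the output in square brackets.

no segment meets the rule's conditions; no change.

[zevanøpedøm]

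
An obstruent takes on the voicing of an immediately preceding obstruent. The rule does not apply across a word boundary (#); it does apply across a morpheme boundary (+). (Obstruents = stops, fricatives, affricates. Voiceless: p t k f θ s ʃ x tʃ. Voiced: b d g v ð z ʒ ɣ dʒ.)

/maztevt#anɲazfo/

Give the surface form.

/t/ after /z/ (voiced) → [d]
/t/ after /v/ (voiced) → [d]
/f/ after /z/ (voiced) → [v]

[mazdevd#anɲazvo]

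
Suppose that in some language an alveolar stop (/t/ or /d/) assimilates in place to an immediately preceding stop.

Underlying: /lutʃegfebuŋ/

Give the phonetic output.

no segment meets the rule's conditions; no change.

[lutʃegfebuŋ]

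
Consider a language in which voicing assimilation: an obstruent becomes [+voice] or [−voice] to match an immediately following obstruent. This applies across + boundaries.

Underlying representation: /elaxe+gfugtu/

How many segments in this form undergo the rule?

/g/ before /f/ (voiceless) → [k]
/g/ before /t/ (voiceless) → [k]
2 segments change.

2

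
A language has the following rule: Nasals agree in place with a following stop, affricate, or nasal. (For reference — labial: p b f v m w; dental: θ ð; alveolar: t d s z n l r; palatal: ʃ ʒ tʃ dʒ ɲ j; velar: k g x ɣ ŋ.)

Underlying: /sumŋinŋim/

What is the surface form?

[suŋŋiŋŋim]

/m/ before /ŋ/ (velar) → [ŋ]
/n/ before /ŋ/ (velar) → [ŋ]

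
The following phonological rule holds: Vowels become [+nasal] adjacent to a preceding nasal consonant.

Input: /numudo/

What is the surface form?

[nũmũdo]

/u/ after nasal /n/ → [ũ]
/u/ after nasal /m/ → [ũ]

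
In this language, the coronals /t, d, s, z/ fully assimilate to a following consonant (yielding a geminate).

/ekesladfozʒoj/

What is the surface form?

[ekellaffoʒʒoj]

/s/ before /l/ → [l] (total assimilation)
/d/ before /f/ → [f] (total assimilation)
/z/ before /ʒ/ → [ʒ] (total assimilation)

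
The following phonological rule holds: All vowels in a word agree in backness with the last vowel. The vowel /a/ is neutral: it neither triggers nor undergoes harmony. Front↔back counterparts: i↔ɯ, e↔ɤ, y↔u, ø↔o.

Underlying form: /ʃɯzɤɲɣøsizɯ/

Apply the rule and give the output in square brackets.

/ø/ harmonizes with /ɯ/ ([+back]) → [o]
/i/ harmonizes with /ɯ/ ([+back]) → [ɯ]

[ʃɯzɤɲɣosɯzɯ]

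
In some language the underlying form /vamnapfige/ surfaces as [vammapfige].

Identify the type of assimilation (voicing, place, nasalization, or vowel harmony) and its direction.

/n/→[m].
Each target copies a feature from the preceding segment, so the direction is progressive.

place assimilation, progressive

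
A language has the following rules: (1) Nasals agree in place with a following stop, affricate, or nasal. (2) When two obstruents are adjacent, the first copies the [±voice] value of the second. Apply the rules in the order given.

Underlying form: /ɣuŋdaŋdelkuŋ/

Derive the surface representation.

Rule 1: /ŋ/ before /d/ (alveolar) → [n]
Rule 1: /ŋ/ before /d/ (alveolar) → [n]
After rule 1: ɣundandelkuŋ
Rule 2: no segment meets the rule's conditions; no change.

[ɣundandelkuŋ]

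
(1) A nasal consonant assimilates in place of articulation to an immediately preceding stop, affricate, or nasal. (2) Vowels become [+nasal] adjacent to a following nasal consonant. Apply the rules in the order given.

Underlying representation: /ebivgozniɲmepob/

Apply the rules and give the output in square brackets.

[ebivgoznĩɲɲepob]

Rule 1: /m/ after /ɲ/ (palatal) → [ɲ]
After rule 1: ebivgozniɲɲepob
Rule 2: /i/ before nasal /ɲ/ → [ĩ]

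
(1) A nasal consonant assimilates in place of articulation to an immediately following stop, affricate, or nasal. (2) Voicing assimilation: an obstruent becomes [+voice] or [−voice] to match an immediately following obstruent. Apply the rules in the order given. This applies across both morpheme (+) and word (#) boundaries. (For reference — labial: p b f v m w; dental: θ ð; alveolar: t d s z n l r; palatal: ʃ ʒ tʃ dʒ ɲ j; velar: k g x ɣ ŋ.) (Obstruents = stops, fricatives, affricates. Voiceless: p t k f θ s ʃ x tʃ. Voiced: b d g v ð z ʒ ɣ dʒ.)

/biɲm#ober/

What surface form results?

Rule 1: /ɲ/ before /m/ (labial) → [m]
After rule 1: bimm#ober
Rule 2: no segment meets the rule's conditions; no change.

[bimm#ober]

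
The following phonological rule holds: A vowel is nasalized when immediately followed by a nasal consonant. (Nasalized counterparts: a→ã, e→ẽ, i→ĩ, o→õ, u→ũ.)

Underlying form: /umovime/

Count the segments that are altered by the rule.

/u/ before nasal /m/ → [ũ]
/i/ before nasal /m/ → [ĩ]
2 segments change.

2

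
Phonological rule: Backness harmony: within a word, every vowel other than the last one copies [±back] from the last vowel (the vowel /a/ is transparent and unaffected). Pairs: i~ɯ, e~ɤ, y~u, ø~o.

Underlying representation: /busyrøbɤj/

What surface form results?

[busurobɤj]

/y/ harmonizes with /ɤ/ ([+back]) → [u]
/ø/ harmonizes with /ɤ/ ([+back]) → [o]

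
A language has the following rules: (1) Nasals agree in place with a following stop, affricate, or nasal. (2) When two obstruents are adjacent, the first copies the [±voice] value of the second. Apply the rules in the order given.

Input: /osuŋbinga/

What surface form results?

Rule 1: /ŋ/ before /b/ (labial) → [m]
Rule 1: /n/ before /g/ (velar) → [ŋ]
After rule 1: osumbiŋga
Rule 2: no segment meets the rule's conditions; no change.

[osumbiŋga]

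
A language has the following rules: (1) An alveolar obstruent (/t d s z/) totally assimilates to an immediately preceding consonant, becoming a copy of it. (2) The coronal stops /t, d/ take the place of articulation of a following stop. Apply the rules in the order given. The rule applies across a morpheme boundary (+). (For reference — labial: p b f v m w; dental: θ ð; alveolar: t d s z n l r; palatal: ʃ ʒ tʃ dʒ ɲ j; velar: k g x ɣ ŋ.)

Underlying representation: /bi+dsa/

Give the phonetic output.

Rule 1: /s/ after /d/ → [d] (total assimilation)
After rule 1: bi+dda
Rule 2: no segment meets the rule's conditions; no change.

[bi+dda]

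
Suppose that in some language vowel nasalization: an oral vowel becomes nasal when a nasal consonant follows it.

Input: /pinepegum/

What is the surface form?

[pĩnepegũm]

/i/ before nasal /n/ → [ĩ]
/u/ before nasal /m/ → [ũ]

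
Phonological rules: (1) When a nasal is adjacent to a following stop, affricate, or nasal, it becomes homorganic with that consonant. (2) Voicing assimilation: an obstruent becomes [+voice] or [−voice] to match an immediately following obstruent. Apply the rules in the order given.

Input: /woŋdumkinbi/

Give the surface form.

[wonduŋkimbi]

Rule 1: /ŋ/ before /d/ (alveolar) → [n]
Rule 1: /m/ before /k/ (velar) → [ŋ]
Rule 1: /n/ before /b/ (labial) → [m]
After rule 1: wonduŋkimbi
Rule 2: no segment meets the rule's conditions; no change.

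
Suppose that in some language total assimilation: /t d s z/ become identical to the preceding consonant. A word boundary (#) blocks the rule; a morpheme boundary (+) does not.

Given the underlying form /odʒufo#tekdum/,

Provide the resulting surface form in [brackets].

/d/ after /k/ → [k] (total assimilation)

[odʒufo#tekkum]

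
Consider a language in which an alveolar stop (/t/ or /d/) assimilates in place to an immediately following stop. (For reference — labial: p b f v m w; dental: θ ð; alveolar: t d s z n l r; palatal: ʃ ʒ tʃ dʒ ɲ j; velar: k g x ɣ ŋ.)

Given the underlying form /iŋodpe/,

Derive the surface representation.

/d/ before /p/ (labial) → [b]

[iŋobpe]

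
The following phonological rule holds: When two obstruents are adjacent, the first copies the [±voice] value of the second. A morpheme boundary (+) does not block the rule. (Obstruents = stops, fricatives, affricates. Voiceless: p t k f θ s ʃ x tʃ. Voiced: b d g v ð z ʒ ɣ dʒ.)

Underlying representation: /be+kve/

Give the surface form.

[be+gve]

/k/ before /v/ (voiced) → [g]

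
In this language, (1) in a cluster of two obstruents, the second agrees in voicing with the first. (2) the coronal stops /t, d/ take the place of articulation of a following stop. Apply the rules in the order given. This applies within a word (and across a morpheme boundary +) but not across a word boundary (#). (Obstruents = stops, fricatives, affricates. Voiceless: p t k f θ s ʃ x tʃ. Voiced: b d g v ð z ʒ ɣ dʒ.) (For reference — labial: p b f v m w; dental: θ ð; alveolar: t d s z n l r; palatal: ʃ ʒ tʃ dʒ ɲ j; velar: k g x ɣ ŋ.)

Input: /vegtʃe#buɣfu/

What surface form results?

Rule 1: /tʃ/ after /g/ (voiced) → [dʒ]
Rule 1: /f/ after /ɣ/ (voiced) → [v]
After rule 1: vegdʒe#buɣvu
Rule 2: no segment meets the rule's conditions; no change.

[vegdʒe#buɣvu]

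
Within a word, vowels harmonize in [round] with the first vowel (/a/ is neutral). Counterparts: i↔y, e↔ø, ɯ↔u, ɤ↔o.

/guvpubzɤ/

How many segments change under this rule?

1

/ɤ/ harmonizes with /u/ ([+round]) → [o]
1 segment changes.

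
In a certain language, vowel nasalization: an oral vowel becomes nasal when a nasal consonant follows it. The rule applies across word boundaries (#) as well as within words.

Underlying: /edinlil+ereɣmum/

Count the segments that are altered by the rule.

/i/ before nasal /n/ → [ĩ]
/u/ before nasal /m/ → [ũ]
2 segments change.

2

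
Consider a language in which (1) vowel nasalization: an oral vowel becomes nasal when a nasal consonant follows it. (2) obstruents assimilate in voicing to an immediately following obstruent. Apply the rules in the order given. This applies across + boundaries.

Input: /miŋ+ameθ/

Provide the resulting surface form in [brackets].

[mĩŋ+ãmeθ]

Rule 1: /i/ before nasal /ŋ/ → [ĩ]
Rule 1: /a/ before nasal /m/ → [ã]
After rule 1: mĩŋ+ãmeθ
Rule 2: no segment meets the rule's conditions; no change.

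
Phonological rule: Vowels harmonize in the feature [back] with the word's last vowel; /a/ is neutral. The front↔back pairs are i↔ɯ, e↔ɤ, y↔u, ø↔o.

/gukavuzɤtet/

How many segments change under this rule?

3

/u/ harmonizes with /e/ ([-back]) → [y]
/u/ harmonizes with /e/ ([-back]) → [y]
/ɤ/ harmonizes with /e/ ([-back]) → [e]
3 segments change.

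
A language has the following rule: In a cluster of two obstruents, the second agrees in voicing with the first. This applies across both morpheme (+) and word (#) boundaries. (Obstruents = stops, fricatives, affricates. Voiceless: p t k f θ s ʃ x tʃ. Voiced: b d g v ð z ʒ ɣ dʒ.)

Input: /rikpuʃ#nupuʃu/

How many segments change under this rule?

0

No segment meets the rule's conditions.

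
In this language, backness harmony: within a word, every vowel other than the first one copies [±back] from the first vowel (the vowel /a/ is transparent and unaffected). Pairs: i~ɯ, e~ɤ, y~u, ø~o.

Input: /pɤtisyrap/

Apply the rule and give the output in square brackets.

[pɤtɯsurap]

/i/ harmonizes with /ɤ/ ([+back]) → [ɯ]
/y/ harmonizes with /ɤ/ ([+back]) → [u]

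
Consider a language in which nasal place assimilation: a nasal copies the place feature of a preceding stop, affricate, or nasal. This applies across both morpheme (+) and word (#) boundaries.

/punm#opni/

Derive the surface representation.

[punn#opmi]

/m/ after /n/ (alveolar) → [n]
/n/ after /p/ (labial) → [m]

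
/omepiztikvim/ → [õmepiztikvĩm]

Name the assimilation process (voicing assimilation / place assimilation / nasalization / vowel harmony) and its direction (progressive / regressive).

nasalization, regressive

/o/→[õ] /i/→[ĩ].
Each target copies a feature from the following segment, so the direction is regressive.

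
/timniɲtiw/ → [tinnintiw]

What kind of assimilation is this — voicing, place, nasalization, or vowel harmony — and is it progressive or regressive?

/m/→[n] /ɲ/→[n].
Each target copies a feature from the following segment, so the direction is regressive.

place assimilation, regressive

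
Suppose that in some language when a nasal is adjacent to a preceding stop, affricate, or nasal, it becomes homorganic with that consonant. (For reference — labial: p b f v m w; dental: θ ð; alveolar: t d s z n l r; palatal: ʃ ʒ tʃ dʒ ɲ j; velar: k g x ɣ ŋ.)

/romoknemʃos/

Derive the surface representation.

/n/ after /k/ (velar) → [ŋ]

[romokŋemʃos]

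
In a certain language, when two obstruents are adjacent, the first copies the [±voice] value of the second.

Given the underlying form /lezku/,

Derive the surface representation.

/z/ before /k/ (voiceless) → [s]

[lesku]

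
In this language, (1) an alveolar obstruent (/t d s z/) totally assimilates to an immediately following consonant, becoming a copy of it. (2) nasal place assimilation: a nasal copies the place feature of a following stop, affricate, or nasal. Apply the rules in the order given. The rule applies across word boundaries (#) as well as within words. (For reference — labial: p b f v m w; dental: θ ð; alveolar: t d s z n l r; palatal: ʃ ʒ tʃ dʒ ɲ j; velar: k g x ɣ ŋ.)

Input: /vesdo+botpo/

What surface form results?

[veddo+boppo]

Rule 1: /s/ before /d/ → [d] (total assimilation)
Rule 1: /t/ before /p/ → [p] (total assimilation)
After rule 1: veddo+boppo
Rule 2: no segment meets the rule's conditions; no change.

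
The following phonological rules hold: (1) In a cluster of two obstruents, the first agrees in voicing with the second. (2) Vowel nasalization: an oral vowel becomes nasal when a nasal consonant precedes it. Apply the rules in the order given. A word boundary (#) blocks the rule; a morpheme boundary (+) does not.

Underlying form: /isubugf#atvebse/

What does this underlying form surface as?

[isubukf#advepse]

Rule 1: /g/ before /f/ (voiceless) → [k]
Rule 1: /t/ before /v/ (voiced) → [d]
Rule 1: /b/ before /s/ (voiceless) → [p]
After rule 1: isubukf#advepse
Rule 2: no segment meets the rule's conditions; no change.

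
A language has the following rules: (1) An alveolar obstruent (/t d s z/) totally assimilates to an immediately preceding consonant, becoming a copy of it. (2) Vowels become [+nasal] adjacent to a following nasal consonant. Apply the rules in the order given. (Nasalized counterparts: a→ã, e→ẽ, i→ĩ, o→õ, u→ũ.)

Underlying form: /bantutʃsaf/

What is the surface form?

Rule 1: /t/ after /n/ → [n] (total assimilation)
Rule 1: /s/ after /tʃ/ → [tʃ] (total assimilation)
After rule 1: bannutʃtʃaf
Rule 2: /a/ before nasal /n/ → [ã]

[bãnnutʃtʃaf]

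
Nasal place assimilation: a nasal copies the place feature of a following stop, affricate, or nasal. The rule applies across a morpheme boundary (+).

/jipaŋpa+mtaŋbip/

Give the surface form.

[jipampa+ntambip]

/ŋ/ before /p/ (labial) → [m]
/m/ before /t/ (alveolar) → [n]
/ŋ/ before /b/ (labial) → [m]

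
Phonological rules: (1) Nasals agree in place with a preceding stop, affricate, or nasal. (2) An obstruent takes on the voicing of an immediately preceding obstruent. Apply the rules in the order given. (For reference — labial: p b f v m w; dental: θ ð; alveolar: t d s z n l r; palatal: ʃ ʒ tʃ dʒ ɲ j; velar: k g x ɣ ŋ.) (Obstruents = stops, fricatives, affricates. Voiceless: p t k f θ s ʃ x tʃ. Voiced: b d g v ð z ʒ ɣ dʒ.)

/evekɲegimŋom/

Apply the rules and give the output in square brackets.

Rule 1: /ɲ/ after /k/ (velar) → [ŋ]
Rule 1: /ŋ/ after /m/ (labial) → [m]
After rule 1: evekŋegimmom
Rule 2: no segment meets the rule's conditions; no change.

[evekŋegimmom]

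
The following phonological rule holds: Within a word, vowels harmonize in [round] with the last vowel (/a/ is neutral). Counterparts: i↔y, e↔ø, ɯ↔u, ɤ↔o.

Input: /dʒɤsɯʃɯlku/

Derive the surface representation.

/ɤ/ harmonizes with /u/ ([+round]) → [o]
/ɯ/ harmonizes with /u/ ([+round]) → [u]
/ɯ/ harmonizes with /u/ ([+round]) → [u]

[dʒosuʃulku]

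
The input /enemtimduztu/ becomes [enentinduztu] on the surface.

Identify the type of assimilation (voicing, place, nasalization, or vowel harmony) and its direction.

place assimilation, regressive

/m/→[n] /m/→[n].
Each target copies a feature from the following segment, so the direction is regressive.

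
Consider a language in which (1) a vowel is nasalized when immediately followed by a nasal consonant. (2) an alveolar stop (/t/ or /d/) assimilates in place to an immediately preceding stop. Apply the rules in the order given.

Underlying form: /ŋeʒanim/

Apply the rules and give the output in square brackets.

Rule 1: /a/ before nasal /n/ → [ã]
Rule 1: /i/ before nasal /m/ → [ĩ]
After rule 1: ŋeʒãnĩm
Rule 2: no segment meets the rule's conditions; no change.

[ŋeʒãnĩm]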